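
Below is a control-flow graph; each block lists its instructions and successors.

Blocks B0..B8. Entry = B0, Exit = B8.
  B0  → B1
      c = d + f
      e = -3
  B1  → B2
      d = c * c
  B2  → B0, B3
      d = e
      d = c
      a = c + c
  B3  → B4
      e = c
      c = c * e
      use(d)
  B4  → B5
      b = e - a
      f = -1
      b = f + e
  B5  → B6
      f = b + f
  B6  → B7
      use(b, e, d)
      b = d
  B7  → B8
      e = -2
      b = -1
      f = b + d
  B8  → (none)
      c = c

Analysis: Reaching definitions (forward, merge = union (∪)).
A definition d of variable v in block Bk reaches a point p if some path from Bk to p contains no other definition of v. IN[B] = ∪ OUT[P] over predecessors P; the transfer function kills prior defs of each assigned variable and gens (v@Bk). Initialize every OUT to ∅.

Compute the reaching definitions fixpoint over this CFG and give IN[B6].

Answer: {a@B2, b@B4, c@B3, d@B2, e@B3, f@B5}

Working:
Per-block solution:
  B0: | IN={a@B2, c@B0, d@B2, e@B0} | OUT={a@B2, c@B0, d@B2, e@B0}
  B1: | IN={a@B2, c@B0, d@B2, e@B0} | OUT={a@B2, c@B0, d@B1, e@B0}
  B2: | IN={a@B2, c@B0, d@B1, e@B0} | OUT={a@B2, c@B0, d@B2, e@B0}
  B3: | IN={a@B2, c@B0, d@B2, e@B0} | OUT={a@B2, c@B3, d@B2, e@B3}
  B4: | IN={a@B2, c@B3, d@B2, e@B3} | OUT={a@B2, b@B4, c@B3, d@B2, e@B3, f@B4}
  B5: | IN={a@B2, b@B4, c@B3, d@B2, e@B3, f@B4} | OUT={a@B2, b@B4, c@B3, d@B2, e@B3, f@B5}
  B6: | IN={a@B2, b@B4, c@B3, d@B2, e@B3, f@B5} | OUT={a@B2, b@B6, c@B3, d@B2, e@B3, f@B5}
  B7: | IN={a@B2, b@B6, c@B3, d@B2, e@B3, f@B5} | OUT={a@B2, b@B7, c@B3, d@B2, e@B7, f@B7}
  B8: | IN={a@B2, b@B7, c@B3, d@B2, e@B7, f@B7} | OUT={a@B2, b@B7, c@B8, d@B2, e@B7, f@B7}

Merge at B6: IN[B6] = OUT[B5] = {a@B2, b@B4, c@B3, d@B2, e@B3, f@B5}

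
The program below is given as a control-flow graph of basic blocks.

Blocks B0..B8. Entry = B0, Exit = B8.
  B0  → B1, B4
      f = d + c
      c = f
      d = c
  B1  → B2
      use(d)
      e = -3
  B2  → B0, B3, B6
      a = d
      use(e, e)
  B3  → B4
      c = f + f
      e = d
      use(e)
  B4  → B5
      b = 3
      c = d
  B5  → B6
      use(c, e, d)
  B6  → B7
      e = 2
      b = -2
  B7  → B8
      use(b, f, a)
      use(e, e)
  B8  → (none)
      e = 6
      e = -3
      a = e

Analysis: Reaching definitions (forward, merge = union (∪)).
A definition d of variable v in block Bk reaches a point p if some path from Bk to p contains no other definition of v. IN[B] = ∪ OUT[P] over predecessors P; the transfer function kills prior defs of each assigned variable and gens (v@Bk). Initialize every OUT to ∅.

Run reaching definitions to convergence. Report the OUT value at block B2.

Converged values:
  B0:  IN={a@B2, c@B0, d@B0, e@B1, f@B0}  OUT={a@B2, c@B0, d@B0, e@B1, f@B0}
  B1:  IN={a@B2, c@B0, d@B0, e@B1, f@B0}  OUT={a@B2, c@B0, d@B0, e@B1, f@B0}
  B2:  IN={a@B2, c@B0, d@B0, e@B1, f@B0}  OUT={a@B2, c@B0, d@B0, e@B1, f@B0}
  B3:  IN={a@B2, c@B0, d@B0, e@B1, f@B0}  OUT={a@B2, c@B3, d@B0, e@B3, f@B0}
  B4:  IN={a@B2, c@B0, c@B3, d@B0, e@B1, e@B3, f@B0}  OUT={a@B2, b@B4, c@B4, d@B0, e@B1, e@B3, f@B0}
  B5:  IN={a@B2, b@B4, c@B4, d@B0, e@B1, e@B3, f@B0}  OUT={a@B2, b@B4, c@B4, d@B0, e@B1, e@B3, f@B0}
  B6:  IN={a@B2, b@B4, c@B0, c@B4, d@B0, e@B1, e@B3, f@B0}  OUT={a@B2, b@B6, c@B0, c@B4, d@B0, e@B6, f@B0}
  B7:  IN={a@B2, b@B6, c@B0, c@B4, d@B0, e@B6, f@B0}  OUT={a@B2, b@B6, c@B0, c@B4, d@B0, e@B6, f@B0}
  B8:  IN={a@B2, b@B6, c@B0, c@B4, d@B0, e@B6, f@B0}  OUT={a@B8, b@B6, c@B0, c@B4, d@B0, e@B8, f@B0}

Merge at B2: IN[B2] = OUT[B1] = {a@B2, c@B0, d@B0, e@B1, f@B0}
Applying B2's transfer function to that IN value gives OUT[B2] (row B2 above).

Answer: {a@B2, c@B0, d@B0, e@B1, f@B0}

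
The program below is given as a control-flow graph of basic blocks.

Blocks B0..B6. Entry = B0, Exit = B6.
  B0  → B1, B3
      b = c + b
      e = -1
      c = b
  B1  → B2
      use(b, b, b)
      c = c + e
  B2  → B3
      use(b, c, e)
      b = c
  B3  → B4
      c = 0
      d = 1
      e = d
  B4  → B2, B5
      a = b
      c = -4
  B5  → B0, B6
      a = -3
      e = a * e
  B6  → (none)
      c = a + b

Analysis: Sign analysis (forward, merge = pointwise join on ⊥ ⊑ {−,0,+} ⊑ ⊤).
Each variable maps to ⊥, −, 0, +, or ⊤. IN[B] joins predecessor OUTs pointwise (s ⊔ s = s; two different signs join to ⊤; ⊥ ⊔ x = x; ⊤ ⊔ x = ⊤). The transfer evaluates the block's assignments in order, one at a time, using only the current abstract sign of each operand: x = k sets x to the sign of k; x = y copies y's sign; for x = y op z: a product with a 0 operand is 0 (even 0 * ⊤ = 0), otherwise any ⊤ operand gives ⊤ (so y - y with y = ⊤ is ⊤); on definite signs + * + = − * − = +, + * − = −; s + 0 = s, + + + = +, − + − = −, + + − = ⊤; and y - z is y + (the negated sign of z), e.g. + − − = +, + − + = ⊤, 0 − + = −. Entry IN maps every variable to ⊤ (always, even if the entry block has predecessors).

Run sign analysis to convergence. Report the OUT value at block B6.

Converged values:
  B0:   IN=(all ⊤)   OUT={e:-; rest ⊤}
  B1:   IN={e:-; rest ⊤}   OUT={e:-; rest ⊤}
  B2:   IN=(all ⊤)   OUT=(all ⊤)
  B3:   IN=(all ⊤)   OUT={c:0, d:+, e:+; rest ⊤}
  B4:   IN={c:0, d:+, e:+; rest ⊤}   OUT={c:-, d:+, e:+; rest ⊤}
  B5:   IN={c:-, d:+, e:+; rest ⊤}   OUT={a:-, c:-, d:+, e:-; rest ⊤}
  B6:   IN={a:-, c:-, d:+, e:-; rest ⊤}   OUT={a:-, d:+, e:-; rest ⊤}

Merge at B6: IN[B6] = OUT[B5] = {a: -, b: ⊤, c: -, d: +, e: -, f: ⊤}
Applying B6's transfer function to that IN value gives OUT[B6] (row B6 above).

Answer: {a: -, b: ⊤, c: ⊤, d: +, e: -, f: ⊤}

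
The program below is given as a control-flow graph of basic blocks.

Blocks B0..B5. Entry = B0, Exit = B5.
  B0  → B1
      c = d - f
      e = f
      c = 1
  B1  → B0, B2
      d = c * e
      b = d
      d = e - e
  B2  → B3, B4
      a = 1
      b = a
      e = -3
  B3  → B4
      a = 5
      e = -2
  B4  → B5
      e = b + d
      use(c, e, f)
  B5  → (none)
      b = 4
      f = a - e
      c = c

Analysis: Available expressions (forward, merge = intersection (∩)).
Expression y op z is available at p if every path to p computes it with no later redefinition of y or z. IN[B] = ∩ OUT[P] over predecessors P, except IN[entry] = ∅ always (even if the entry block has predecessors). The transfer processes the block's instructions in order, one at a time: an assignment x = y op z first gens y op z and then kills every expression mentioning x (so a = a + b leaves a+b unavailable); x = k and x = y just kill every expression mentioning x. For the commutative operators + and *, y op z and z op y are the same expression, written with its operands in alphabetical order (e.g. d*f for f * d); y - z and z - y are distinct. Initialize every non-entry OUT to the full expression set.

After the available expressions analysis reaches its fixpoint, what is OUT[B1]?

Per-block solution:
  B0: | IN={} | OUT={d-f}
  B1: | IN={d-f} | OUT={c*e, e-e}
  B2: | IN={c*e, e-e} | OUT={}
  B3: | IN={} | OUT={}
  B4: | IN={} | OUT={b+d}
  B5: | IN={b+d} | OUT={a-e}

Merge at B1: IN[B1] = OUT[B0] = {d-f}
Applying B1's transfer function to that IN value gives OUT[B1] (row B1 above).

Answer: {c*e, e-e}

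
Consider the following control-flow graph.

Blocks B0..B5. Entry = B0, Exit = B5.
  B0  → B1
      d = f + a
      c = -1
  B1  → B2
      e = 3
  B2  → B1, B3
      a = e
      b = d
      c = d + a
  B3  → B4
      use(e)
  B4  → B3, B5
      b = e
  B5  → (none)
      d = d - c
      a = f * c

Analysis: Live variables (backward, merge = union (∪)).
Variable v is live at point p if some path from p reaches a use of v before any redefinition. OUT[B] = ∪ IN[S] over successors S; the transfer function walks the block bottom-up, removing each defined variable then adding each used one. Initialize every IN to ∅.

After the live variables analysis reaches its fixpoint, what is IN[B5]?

Per-block solution:
  B0: | IN={a, f} | OUT={d, f}
  B1: | IN={d, f} | OUT={d, e, f}
  B2: | IN={d, e, f} | OUT={c, d, e, f}
  B3: | IN={c, d, e, f} | OUT={c, d, e, f}
  B4: | IN={c, d, e, f} | OUT={c, d, e, f}
  B5: | IN={c, d, f} | OUT={}

B5 is the boundary node: OUT[B5] = {}
Applying B5's transfer function to that OUT value gives IN[B5] (row B5 above).

Answer: {c, d, f}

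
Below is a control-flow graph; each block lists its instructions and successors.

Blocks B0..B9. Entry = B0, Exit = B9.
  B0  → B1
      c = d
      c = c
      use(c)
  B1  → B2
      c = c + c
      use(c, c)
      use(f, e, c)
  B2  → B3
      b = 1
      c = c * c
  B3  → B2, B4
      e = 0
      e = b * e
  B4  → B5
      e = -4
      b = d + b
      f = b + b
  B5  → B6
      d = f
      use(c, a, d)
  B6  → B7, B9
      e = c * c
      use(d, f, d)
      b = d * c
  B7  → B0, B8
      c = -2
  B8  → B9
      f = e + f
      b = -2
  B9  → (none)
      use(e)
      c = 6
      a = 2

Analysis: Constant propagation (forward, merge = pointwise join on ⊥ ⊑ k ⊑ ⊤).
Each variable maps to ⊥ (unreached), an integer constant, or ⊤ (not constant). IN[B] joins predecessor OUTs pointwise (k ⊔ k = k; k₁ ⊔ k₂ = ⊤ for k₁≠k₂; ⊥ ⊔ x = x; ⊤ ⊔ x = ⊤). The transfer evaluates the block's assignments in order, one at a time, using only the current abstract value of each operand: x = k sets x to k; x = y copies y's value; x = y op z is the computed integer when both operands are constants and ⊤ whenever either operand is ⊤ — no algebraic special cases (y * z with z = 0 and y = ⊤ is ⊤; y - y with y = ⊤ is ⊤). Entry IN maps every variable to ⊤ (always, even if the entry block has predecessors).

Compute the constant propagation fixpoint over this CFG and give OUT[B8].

Per-block solution:
  B0: | IN=(all ⊤) | OUT=(all ⊤)
  B1: | IN=(all ⊤) | OUT=(all ⊤)
  B2: | IN=(all ⊤) | OUT={b:1; rest ⊤}
  B3: | IN={b:1; rest ⊤} | OUT={b:1, e:0; rest ⊤}
  B4: | IN={b:1, e:0; rest ⊤} | OUT={e:-4; rest ⊤}
  B5: | IN={e:-4; rest ⊤} | OUT={e:-4; rest ⊤}
  B6: | IN={e:-4; rest ⊤} | OUT=(all ⊤)
  B7: | IN=(all ⊤) | OUT={c:-2; rest ⊤}
  B8: | IN={c:-2; rest ⊤} | OUT={b:-2, c:-2; rest ⊤}
  B9: | IN=(all ⊤) | OUT={a:2, c:6; rest ⊤}

Merge at B8: IN[B8] = OUT[B7] = {a: ⊤, b: ⊤, c: -2, d: ⊤, e: ⊤, f: ⊤}
Applying B8's transfer function to that IN value gives OUT[B8] (row B8 above).

Answer: {a: ⊤, b: -2, c: -2, d: ⊤, e: ⊤, f: ⊤}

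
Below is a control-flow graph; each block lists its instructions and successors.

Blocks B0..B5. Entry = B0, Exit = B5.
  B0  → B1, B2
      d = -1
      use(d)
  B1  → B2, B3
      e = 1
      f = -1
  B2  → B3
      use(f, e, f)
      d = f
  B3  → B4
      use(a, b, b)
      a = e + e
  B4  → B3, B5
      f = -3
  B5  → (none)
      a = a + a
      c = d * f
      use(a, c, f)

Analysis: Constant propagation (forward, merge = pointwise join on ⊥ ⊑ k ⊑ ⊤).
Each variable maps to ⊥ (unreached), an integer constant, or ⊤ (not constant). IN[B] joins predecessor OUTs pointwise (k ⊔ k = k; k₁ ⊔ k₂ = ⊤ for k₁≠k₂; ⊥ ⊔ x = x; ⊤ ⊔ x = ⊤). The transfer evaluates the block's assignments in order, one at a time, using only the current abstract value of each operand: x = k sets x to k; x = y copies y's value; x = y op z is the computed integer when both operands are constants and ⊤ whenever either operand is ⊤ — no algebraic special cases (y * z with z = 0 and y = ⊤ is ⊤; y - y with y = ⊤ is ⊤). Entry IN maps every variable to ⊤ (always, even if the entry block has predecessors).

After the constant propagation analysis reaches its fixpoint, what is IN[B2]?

Answer: {a: ⊤, b: ⊤, c: ⊤, d: -1, e: ⊤, f: ⊤}

Derivation:
Converged values:
  B0: | IN=(all ⊤) | OUT={d:-1; rest ⊤}
  B1: | IN={d:-1; rest ⊤} | OUT={d:-1, e:1, f:-1; rest ⊤}
  B2: | IN={d:-1; rest ⊤} | OUT=(all ⊤)
  B3: | IN=(all ⊤) | OUT=(all ⊤)
  B4: | IN=(all ⊤) | OUT={f:-3; rest ⊤}
  B5: | IN={f:-3; rest ⊤} | OUT={f:-3; rest ⊤}

Merge at B2: IN[B2] = OUT[B0] ⊔ OUT[B1] = {a: ⊤, b: ⊤, c: ⊤, d: -1, e: ⊤, f: ⊤}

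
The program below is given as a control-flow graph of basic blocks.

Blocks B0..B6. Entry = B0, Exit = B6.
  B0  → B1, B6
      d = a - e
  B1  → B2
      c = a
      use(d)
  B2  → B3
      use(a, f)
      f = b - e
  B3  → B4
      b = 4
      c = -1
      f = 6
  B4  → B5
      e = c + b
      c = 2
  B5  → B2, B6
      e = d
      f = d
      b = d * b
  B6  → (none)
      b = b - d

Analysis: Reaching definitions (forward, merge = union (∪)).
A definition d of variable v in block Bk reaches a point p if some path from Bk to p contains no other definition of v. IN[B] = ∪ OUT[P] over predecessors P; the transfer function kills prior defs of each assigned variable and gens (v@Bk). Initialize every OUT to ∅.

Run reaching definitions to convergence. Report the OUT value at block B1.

Answer: {c@B1, d@B0}

Derivation:
Fixpoint table:
  B0:  IN={}  OUT={d@B0}
  B1:  IN={d@B0}  OUT={c@B1, d@B0}
  B2:  IN={b@B5, c@B1, c@B4, d@B0, e@B5, f@B5}  OUT={b@B5, c@B1, c@B4, d@B0, e@B5, f@B2}
  B3:  IN={b@B5, c@B1, c@B4, d@B0, e@B5, f@B2}  OUT={b@B3, c@B3, d@B0, e@B5, f@B3}
  B4:  IN={b@B3, c@B3, d@B0, e@B5, f@B3}  OUT={b@B3, c@B4, d@B0, e@B4, f@B3}
  B5:  IN={b@B3, c@B4, d@B0, e@B4, f@B3}  OUT={b@B5, c@B4, d@B0, e@B5, f@B5}
  B6:  IN={b@B5, c@B4, d@B0, e@B5, f@B5}  OUT={b@B6, c@B4, d@B0, e@B5, f@B5}

Merge at B1: IN[B1] = OUT[B0] = {d@B0}
Applying B1's transfer function to that IN value gives OUT[B1] (row B1 above).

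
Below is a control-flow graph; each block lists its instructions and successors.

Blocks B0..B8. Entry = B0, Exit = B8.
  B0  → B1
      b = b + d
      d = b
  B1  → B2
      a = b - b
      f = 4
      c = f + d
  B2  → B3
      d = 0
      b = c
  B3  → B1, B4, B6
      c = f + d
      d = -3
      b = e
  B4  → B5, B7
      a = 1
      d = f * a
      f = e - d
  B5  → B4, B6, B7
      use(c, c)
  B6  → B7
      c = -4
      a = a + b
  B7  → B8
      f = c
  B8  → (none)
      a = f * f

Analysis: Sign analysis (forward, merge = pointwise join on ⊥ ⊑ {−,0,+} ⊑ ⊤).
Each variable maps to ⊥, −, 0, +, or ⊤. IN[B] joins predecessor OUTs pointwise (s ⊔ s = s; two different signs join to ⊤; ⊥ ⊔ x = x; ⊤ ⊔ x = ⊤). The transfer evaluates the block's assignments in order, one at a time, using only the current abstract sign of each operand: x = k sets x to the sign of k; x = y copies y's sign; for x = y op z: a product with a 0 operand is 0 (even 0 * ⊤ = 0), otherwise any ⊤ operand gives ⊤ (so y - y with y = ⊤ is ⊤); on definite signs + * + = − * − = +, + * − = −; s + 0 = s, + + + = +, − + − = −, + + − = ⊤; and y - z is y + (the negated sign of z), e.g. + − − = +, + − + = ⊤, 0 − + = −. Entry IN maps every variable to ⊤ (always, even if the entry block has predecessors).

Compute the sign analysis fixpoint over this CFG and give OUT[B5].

Fixpoint table:
  B0:  IN=(all ⊤)  OUT=(all ⊤)
  B1:  IN=(all ⊤)  OUT={f:+; rest ⊤}
  B2:  IN={f:+; rest ⊤}  OUT={d:0, f:+; rest ⊤}
  B3:  IN={d:0, f:+; rest ⊤}  OUT={c:+, d:-, f:+; rest ⊤}
  B4:  IN={c:+; rest ⊤}  OUT={a:+, c:+; rest ⊤}
  B5:  IN={a:+, c:+; rest ⊤}  OUT={a:+, c:+; rest ⊤}
  B6:  IN={c:+; rest ⊤}  OUT={c:-; rest ⊤}
  B7:  IN=(all ⊤)  OUT=(all ⊤)
  B8:  IN=(all ⊤)  OUT=(all ⊤)

Merge at B5: IN[B5] = OUT[B4] = {a: +, b: ⊤, c: +, d: ⊤, e: ⊤, f: ⊤}
Applying B5's transfer function to that IN value gives OUT[B5] (row B5 above).

Answer: {a: +, b: ⊤, c: +, d: ⊤, e: ⊤, f: ⊤}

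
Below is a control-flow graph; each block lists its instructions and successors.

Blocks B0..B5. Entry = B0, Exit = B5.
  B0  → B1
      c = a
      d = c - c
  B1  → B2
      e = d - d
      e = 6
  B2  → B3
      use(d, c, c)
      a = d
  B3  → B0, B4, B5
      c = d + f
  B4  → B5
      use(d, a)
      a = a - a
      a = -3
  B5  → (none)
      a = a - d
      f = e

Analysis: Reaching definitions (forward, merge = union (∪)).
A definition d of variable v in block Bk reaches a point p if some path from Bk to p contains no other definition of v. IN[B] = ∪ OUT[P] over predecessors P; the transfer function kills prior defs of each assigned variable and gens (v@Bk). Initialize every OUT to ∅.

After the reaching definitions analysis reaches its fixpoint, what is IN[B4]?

Converged values:
  B0: | IN={a@B2, c@B3, d@B0, e@B1} | OUT={a@B2, c@B0, d@B0, e@B1}
  B1: | IN={a@B2, c@B0, d@B0, e@B1} | OUT={a@B2, c@B0, d@B0, e@B1}
  B2: | IN={a@B2, c@B0, d@B0, e@B1} | OUT={a@B2, c@B0, d@B0, e@B1}
  B3: | IN={a@B2, c@B0, d@B0, e@B1} | OUT={a@B2, c@B3, d@B0, e@B1}
  B4: | IN={a@B2, c@B3, d@B0, e@B1} | OUT={a@B4, c@B3, d@B0, e@B1}
  B5: | IN={a@B2, a@B4, c@B3, d@B0, e@B1} | OUT={a@B5, c@B3, d@B0, e@B1, f@B5}

Merge at B4: IN[B4] = OUT[B3] = {a@B2, c@B3, d@B0, e@B1}

Answer: {a@B2, c@B3, d@B0, e@B1}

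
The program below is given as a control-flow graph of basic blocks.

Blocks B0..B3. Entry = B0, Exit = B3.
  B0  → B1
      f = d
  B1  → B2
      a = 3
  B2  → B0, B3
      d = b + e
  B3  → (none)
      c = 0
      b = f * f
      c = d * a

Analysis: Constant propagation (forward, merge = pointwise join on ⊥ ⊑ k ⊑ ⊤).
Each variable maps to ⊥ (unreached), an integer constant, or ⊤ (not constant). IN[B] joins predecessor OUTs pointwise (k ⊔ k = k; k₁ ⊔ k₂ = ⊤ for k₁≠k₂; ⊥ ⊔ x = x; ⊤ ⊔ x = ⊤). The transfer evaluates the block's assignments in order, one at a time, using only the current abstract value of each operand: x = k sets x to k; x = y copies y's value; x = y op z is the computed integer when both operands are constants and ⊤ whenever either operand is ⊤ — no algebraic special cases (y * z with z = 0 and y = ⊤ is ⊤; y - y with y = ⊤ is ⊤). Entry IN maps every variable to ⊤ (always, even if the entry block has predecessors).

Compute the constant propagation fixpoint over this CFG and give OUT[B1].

Answer: {a: 3, b: ⊤, c: ⊤, d: ⊤, e: ⊤, f: ⊤}

Derivation:
Fixpoint table:
  B0:  IN=(all ⊤)  OUT=(all ⊤)
  B1:  IN=(all ⊤)  OUT={a:3; rest ⊤}
  B2:  IN={a:3; rest ⊤}  OUT={a:3; rest ⊤}
  B3:  IN={a:3; rest ⊤}  OUT={a:3; rest ⊤}

Merge at B1: IN[B1] = OUT[B0] = {a: ⊤, b: ⊤, c: ⊤, d: ⊤, e: ⊤, f: ⊤}
Applying B1's transfer function to that IN value gives OUT[B1] (row B1 above).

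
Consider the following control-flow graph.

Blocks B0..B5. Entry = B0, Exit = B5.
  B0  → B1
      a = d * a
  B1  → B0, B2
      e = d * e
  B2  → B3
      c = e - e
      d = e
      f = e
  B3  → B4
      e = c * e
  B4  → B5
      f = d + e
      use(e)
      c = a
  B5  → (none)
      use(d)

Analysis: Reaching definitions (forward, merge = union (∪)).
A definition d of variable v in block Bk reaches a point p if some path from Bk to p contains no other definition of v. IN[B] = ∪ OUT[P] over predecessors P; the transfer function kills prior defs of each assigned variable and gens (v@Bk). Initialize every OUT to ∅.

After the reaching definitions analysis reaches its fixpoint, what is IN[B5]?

Answer: {a@B0, c@B4, d@B2, e@B3, f@B4}

Working:
Fixpoint table:
  B0:   IN={a@B0, e@B1}   OUT={a@B0, e@B1}
  B1:   IN={a@B0, e@B1}   OUT={a@B0, e@B1}
  B2:   IN={a@B0, e@B1}   OUT={a@B0, c@B2, d@B2, e@B1, f@B2}
  B3:   IN={a@B0, c@B2, d@B2, e@B1, f@B2}   OUT={a@B0, c@B2, d@B2, e@B3, f@B2}
  B4:   IN={a@B0, c@B2, d@B2, e@B3, f@B2}   OUT={a@B0, c@B4, d@B2, e@B3, f@B4}
  B5:   IN={a@B0, c@B4, d@B2, e@B3, f@B4}   OUT={a@B0, c@B4, d@B2, e@B3, f@B4}

Merge at B5: IN[B5] = OUT[B4] = {a@B0, c@B4, d@B2, e@B3, f@B4}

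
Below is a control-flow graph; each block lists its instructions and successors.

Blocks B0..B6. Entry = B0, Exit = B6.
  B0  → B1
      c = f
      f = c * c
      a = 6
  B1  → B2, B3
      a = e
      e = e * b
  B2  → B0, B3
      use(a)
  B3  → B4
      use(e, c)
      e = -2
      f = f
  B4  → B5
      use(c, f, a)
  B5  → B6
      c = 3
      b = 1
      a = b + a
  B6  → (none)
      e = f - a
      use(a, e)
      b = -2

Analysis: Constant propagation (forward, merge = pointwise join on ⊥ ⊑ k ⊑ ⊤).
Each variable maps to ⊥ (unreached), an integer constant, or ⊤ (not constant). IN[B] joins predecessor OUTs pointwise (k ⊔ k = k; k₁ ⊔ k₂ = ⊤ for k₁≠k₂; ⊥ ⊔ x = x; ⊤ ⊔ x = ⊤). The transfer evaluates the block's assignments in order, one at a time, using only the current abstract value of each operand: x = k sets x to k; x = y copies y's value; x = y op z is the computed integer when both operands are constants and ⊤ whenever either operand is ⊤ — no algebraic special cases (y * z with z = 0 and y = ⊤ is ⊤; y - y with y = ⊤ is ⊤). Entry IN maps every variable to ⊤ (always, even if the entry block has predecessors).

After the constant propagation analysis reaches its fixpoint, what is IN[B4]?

Answer: {a: ⊤, b: ⊤, c: ⊤, d: ⊤, e: -2, f: ⊤}

Working:
Per-block solution:
  B0: | IN=(all ⊤) | OUT={a:6; rest ⊤}
  B1: | IN={a:6; rest ⊤} | OUT=(all ⊤)
  B2: | IN=(all ⊤) | OUT=(all ⊤)
  B3: | IN=(all ⊤) | OUT={e:-2; rest ⊤}
  B4: | IN={e:-2; rest ⊤} | OUT={e:-2; rest ⊤}
  B5: | IN={e:-2; rest ⊤} | OUT={b:1, c:3, e:-2; rest ⊤}
  B6: | IN={b:1, c:3, e:-2; rest ⊤} | OUT={b:-2, c:3; rest ⊤}

Merge at B4: IN[B4] = OUT[B3] = {a: ⊤, b: ⊤, c: ⊤, d: ⊤, e: -2, f: ⊤}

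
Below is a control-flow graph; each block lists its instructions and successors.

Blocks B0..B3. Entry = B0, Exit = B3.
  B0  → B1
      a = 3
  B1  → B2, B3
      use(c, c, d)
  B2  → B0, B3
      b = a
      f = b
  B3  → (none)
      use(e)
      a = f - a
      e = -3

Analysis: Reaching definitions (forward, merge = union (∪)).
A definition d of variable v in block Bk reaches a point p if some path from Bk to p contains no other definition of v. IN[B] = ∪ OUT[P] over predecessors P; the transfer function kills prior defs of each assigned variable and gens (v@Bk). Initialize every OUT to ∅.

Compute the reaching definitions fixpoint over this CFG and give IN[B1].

Converged values:
  B0:   IN={a@B0, b@B2, f@B2}   OUT={a@B0, b@B2, f@B2}
  B1:   IN={a@B0, b@B2, f@B2}   OUT={a@B0, b@B2, f@B2}
  B2:   IN={a@B0, b@B2, f@B2}   OUT={a@B0, b@B2, f@B2}
  B3:   IN={a@B0, b@B2, f@B2}   OUT={a@B3, b@B2, e@B3, f@B2}

Merge at B1: IN[B1] = OUT[B0] = {a@B0, b@B2, f@B2}

Answer: {a@B0, b@B2, f@B2}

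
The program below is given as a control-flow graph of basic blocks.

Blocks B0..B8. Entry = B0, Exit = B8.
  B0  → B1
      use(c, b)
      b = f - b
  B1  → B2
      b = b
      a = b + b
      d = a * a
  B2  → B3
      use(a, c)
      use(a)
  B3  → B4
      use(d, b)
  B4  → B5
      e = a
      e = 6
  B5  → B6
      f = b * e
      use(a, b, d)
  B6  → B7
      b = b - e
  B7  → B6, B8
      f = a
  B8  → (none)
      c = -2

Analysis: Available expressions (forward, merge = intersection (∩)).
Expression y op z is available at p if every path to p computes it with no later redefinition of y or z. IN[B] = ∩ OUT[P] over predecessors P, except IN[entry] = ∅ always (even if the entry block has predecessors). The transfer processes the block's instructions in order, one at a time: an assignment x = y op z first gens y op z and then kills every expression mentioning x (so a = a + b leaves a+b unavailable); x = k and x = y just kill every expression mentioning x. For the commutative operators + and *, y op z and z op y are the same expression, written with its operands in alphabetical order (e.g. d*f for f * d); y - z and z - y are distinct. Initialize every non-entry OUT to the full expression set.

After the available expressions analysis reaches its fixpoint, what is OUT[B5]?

Fixpoint table:
  B0:   IN={}   OUT={}
  B1:   IN={}   OUT={a*a, b+b}
  B2:   IN={a*a, b+b}   OUT={a*a, b+b}
  B3:   IN={a*a, b+b}   OUT={a*a, b+b}
  B4:   IN={a*a, b+b}   OUT={a*a, b+b}
  B5:   IN={a*a, b+b}   OUT={a*a, b*e, b+b}
  B6:   IN={a*a}   OUT={a*a}
  B7:   IN={a*a}   OUT={a*a}
  B8:   IN={a*a}   OUT={a*a}

Merge at B5: IN[B5] = OUT[B4] = {a*a, b+b}
Applying B5's transfer function to that IN value gives OUT[B5] (row B5 above).

Answer: {a*a, b*e, b+b}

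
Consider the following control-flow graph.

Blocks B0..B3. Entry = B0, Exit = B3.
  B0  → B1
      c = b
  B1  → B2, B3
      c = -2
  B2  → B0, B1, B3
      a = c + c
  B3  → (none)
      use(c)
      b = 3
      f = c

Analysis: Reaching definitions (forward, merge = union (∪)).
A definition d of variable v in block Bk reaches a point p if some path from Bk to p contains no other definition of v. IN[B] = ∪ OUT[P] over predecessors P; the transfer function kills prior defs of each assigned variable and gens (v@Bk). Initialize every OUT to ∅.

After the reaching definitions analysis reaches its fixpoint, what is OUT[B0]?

Converged values:
  B0:  IN={a@B2, c@B1}  OUT={a@B2, c@B0}
  B1:  IN={a@B2, c@B0, c@B1}  OUT={a@B2, c@B1}
  B2:  IN={a@B2, c@B1}  OUT={a@B2, c@B1}
  B3:  IN={a@B2, c@B1}  OUT={a@B2, b@B3, c@B1, f@B3}

Merge at B0 (entry node, so the boundary value {} is joined with the incoming edge(s)): IN[B0] = {} ⊔ OUT[B2] = {a@B2, c@B1}
Applying B0's transfer function to that IN value gives OUT[B0] (row B0 above).

Answer: {a@B2, c@B0}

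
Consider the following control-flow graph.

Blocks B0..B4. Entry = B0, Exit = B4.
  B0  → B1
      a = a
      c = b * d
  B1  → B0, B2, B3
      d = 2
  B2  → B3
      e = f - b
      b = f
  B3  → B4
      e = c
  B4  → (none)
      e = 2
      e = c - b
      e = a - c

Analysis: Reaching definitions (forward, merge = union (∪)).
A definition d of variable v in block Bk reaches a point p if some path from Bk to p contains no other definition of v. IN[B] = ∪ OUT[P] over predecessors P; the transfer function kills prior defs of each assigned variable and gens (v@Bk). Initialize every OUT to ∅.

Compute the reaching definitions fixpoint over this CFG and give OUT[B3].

Converged values:
  B0:   IN={a@B0, c@B0, d@B1}   OUT={a@B0, c@B0, d@B1}
  B1:   IN={a@B0, c@B0, d@B1}   OUT={a@B0, c@B0, d@B1}
  B2:   IN={a@B0, c@B0, d@B1}   OUT={a@B0, b@B2, c@B0, d@B1, e@B2}
  B3:   IN={a@B0, b@B2, c@B0, d@B1, e@B2}   OUT={a@B0, b@B2, c@B0, d@B1, e@B3}
  B4:   IN={a@B0, b@B2, c@B0, d@B1, e@B3}   OUT={a@B0, b@B2, c@B0, d@B1, e@B4}

Merge at B3: IN[B3] = OUT[B1] ⊔ OUT[B2] = {a@B0, b@B2, c@B0, d@B1, e@B2}
Applying B3's transfer function to that IN value gives OUT[B3] (row B3 above).

Answer: {a@B0, b@B2, c@B0, d@B1, e@B3}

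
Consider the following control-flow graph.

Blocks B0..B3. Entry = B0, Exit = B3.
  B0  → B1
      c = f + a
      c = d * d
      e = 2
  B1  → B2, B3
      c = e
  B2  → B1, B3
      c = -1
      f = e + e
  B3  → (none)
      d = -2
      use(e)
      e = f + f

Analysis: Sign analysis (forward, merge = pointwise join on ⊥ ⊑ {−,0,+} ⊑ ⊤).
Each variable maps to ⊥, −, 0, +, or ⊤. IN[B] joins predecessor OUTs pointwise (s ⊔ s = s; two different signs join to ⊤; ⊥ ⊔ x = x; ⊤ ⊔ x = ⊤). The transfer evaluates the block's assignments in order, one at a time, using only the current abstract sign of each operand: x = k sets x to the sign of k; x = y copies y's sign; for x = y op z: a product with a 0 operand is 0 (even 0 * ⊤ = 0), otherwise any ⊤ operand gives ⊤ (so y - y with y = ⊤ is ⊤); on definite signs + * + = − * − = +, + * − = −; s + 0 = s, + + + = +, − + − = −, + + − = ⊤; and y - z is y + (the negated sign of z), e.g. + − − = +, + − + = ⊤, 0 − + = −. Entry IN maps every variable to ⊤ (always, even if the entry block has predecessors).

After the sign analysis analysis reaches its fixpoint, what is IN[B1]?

Fixpoint table:
  B0: | IN=(all ⊤) | OUT={e:+; rest ⊤}
  B1: | IN={e:+; rest ⊤} | OUT={c:+, e:+; rest ⊤}
  B2: | IN={c:+, e:+; rest ⊤} | OUT={c:-, e:+, f:+; rest ⊤}
  B3: | IN={e:+; rest ⊤} | OUT={d:-; rest ⊤}

Merge at B1: IN[B1] = OUT[B0] ⊔ OUT[B2] = {a: ⊤, b: ⊤, c: ⊤, d: ⊤, e: +, f: ⊤}

Answer: {a: ⊤, b: ⊤, c: ⊤, d: ⊤, e: +, f: ⊤}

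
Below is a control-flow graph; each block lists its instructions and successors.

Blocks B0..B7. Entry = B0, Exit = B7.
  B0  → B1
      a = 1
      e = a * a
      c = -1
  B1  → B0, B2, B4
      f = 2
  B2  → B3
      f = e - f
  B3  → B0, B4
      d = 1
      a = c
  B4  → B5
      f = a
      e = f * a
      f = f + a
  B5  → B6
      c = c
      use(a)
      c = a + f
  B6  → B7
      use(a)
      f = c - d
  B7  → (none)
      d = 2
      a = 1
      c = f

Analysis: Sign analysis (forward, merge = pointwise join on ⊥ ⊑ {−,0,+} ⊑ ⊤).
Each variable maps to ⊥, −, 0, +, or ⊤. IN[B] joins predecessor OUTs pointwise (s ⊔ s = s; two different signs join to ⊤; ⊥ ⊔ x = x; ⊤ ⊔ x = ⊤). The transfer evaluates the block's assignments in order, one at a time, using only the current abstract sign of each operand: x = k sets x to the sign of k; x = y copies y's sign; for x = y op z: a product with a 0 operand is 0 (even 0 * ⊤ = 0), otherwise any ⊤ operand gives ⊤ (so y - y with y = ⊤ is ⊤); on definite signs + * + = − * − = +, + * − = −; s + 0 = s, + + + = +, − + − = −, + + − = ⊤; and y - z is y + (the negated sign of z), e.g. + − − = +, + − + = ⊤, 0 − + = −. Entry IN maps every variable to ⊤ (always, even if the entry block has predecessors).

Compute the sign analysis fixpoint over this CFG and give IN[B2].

Converged values:
  B0:   IN=(all ⊤)   OUT={a:+, c:-, e:+; rest ⊤}
  B1:   IN={a:+, c:-, e:+; rest ⊤}   OUT={a:+, c:-, e:+, f:+; rest ⊤}
  B2:   IN={a:+, c:-, e:+, f:+; rest ⊤}   OUT={a:+, c:-, e:+; rest ⊤}
  B3:   IN={a:+, c:-, e:+; rest ⊤}   OUT={a:-, c:-, d:+, e:+; rest ⊤}
  B4:   IN={c:-, e:+; rest ⊤}   OUT={c:-; rest ⊤}
  B5:   IN={c:-; rest ⊤}   OUT=(all ⊤)
  B6:   IN=(all ⊤)   OUT=(all ⊤)
  B7:   IN=(all ⊤)   OUT={a:+, d:+; rest ⊤}

Merge at B2: IN[B2] = OUT[B1] = {a: +, b: ⊤, c: -, d: ⊤, e: +, f: +}

Answer: {a: +, b: ⊤, c: -, d: ⊤, e: +, f: +}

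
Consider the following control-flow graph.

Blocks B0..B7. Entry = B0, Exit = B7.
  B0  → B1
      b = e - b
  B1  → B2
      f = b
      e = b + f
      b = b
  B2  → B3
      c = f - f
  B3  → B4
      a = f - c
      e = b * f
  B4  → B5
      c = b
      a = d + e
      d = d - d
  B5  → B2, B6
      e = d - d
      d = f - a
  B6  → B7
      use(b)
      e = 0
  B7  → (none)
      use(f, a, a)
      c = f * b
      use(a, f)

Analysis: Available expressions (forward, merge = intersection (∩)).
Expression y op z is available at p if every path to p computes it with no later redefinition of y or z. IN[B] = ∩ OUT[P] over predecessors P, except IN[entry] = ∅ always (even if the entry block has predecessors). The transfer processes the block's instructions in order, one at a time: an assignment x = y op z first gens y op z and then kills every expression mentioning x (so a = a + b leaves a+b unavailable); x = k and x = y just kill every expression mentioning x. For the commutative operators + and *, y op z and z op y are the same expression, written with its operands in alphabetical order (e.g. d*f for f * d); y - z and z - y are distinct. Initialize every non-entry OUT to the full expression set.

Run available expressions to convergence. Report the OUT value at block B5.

Converged values:
  B0: | IN={} | OUT={}
  B1: | IN={} | OUT={}
  B2: | IN={} | OUT={f-f}
  B3: | IN={f-f} | OUT={b*f, f-c, f-f}
  B4: | IN={b*f, f-c, f-f} | OUT={b*f, f-f}
  B5: | IN={b*f, f-f} | OUT={b*f, f-a, f-f}
  B6: | IN={b*f, f-a, f-f} | OUT={b*f, f-a, f-f}
  B7: | IN={b*f, f-a, f-f} | OUT={b*f, f-a, f-f}

Merge at B5: IN[B5] = OUT[B4] = {b*f, f-f}
Applying B5's transfer function to that IN value gives OUT[B5] (row B5 above).

Answer: {b*f, f-a, f-f}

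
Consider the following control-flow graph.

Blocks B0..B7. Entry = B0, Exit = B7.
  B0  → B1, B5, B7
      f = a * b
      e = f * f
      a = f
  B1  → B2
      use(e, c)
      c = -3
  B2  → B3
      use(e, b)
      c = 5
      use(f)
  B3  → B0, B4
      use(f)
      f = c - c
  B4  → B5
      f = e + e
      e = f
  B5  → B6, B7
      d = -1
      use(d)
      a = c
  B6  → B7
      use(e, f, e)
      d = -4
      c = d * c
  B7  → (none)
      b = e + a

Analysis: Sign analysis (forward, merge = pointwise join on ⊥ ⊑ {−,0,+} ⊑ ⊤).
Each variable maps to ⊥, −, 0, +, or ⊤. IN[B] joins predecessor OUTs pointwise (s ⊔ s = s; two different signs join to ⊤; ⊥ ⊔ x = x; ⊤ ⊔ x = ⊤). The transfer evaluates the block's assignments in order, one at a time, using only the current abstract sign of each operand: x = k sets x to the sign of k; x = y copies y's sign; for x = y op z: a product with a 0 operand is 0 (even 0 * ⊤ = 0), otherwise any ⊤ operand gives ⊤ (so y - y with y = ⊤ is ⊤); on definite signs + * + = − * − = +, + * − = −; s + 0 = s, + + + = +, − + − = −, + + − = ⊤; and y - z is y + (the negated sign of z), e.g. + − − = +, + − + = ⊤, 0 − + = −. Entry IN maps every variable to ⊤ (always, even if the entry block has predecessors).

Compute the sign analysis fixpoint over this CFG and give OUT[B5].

Answer: {a: ⊤, b: ⊤, c: ⊤, d: -, e: ⊤, f: ⊤}

Working:
Converged values:
  B0:   IN=(all ⊤)   OUT=(all ⊤)
  B1:   IN=(all ⊤)   OUT={c:-; rest ⊤}
  B2:   IN={c:-; rest ⊤}   OUT={c:+; rest ⊤}
  B3:   IN={c:+; rest ⊤}   OUT={c:+; rest ⊤}
  B4:   IN={c:+; rest ⊤}   OUT={c:+; rest ⊤}
  B5:   IN=(all ⊤)   OUT={d:-; rest ⊤}
  B6:   IN={d:-; rest ⊤}   OUT={d:-; rest ⊤}
  B7:   IN=(all ⊤)   OUT=(all ⊤)

Merge at B5: IN[B5] = OUT[B0] ⊔ OUT[B4] = {a: ⊤, b: ⊤, c: ⊤, d: ⊤, e: ⊤, f: ⊤}
Applying B5's transfer function to that IN value gives OUT[B5] (row B5 above).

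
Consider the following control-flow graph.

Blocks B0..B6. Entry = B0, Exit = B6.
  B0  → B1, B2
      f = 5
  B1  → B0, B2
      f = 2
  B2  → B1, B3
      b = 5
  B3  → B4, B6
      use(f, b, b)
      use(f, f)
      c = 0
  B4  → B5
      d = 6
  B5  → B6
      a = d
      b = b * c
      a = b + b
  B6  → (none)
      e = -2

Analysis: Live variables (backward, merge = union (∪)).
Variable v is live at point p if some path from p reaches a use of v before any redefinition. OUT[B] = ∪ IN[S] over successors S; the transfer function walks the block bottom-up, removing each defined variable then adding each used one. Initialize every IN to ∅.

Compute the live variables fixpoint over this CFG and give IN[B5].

Answer: {b, c, d}

Trace:
Converged values:
  B0:   IN={}   OUT={f}
  B1:   IN={}   OUT={f}
  B2:   IN={f}   OUT={b, f}
  B3:   IN={b, f}   OUT={b, c}
  B4:   IN={b, c}   OUT={b, c, d}
  B5:   IN={b, c, d}   OUT={}
  B6:   IN={}   OUT={}

Merge at B5: OUT[B5] = IN[B6] = {}
Applying B5's transfer function to that OUT value gives IN[B5] (row B5 above).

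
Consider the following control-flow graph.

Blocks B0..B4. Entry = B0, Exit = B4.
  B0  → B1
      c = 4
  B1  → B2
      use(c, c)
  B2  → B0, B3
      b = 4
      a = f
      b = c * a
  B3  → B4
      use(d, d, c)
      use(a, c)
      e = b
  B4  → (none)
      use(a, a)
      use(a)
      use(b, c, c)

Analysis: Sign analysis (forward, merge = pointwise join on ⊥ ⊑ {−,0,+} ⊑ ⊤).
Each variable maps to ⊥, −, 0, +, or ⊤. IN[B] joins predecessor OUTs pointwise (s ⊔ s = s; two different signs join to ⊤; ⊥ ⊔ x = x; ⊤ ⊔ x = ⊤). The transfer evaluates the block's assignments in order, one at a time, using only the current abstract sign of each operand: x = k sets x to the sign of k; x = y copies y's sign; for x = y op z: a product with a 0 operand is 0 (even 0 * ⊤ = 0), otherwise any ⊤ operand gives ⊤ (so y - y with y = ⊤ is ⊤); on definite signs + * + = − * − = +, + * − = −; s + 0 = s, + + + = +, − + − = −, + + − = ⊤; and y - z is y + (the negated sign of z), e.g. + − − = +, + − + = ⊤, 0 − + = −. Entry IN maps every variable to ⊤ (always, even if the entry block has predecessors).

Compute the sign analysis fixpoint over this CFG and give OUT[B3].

Answer: {a: ⊤, b: ⊤, c: +, d: ⊤, e: ⊤, f: ⊤}

Trace:
Fixpoint table:
  B0:   IN=(all ⊤)   OUT={c:+; rest ⊤}
  B1:   IN={c:+; rest ⊤}   OUT={c:+; rest ⊤}
  B2:   IN={c:+; rest ⊤}   OUT={c:+; rest ⊤}
  B3:   IN={c:+; rest ⊤}   OUT={c:+; rest ⊤}
  B4:   IN={c:+; rest ⊤}   OUT={c:+; rest ⊤}

Merge at B3: IN[B3] = OUT[B2] = {a: ⊤, b: ⊤, c: +, d: ⊤, e: ⊤, f: ⊤}
Applying B3's transfer function to that IN value gives OUT[B3] (row B3 above).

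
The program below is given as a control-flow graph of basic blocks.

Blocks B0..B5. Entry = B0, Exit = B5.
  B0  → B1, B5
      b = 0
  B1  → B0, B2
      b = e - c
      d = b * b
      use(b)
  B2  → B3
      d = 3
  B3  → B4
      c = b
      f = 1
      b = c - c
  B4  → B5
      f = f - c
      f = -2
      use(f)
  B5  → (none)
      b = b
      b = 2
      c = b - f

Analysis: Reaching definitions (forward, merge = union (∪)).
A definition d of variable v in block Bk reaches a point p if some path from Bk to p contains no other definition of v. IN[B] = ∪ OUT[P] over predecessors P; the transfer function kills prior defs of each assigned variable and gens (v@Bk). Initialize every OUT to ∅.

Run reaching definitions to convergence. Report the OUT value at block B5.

Per-block solution:
  B0:   IN={b@B1, d@B1}   OUT={b@B0, d@B1}
  B1:   IN={b@B0, d@B1}   OUT={b@B1, d@B1}
  B2:   IN={b@B1, d@B1}   OUT={b@B1, d@B2}
  B3:   IN={b@B1, d@B2}   OUT={b@B3, c@B3, d@B2, f@B3}
  B4:   IN={b@B3, c@B3, d@B2, f@B3}   OUT={b@B3, c@B3, d@B2, f@B4}
  B5:   IN={b@B0, b@B3, c@B3, d@B1, d@B2, f@B4}   OUT={b@B5, c@B5, d@B1, d@B2, f@B4}

Merge at B5: IN[B5] = OUT[B0] ⊔ OUT[B4] = {b@B0, b@B3, c@B3, d@B1, d@B2, f@B4}
Applying B5's transfer function to that IN value gives OUT[B5] (row B5 above).

Answer: {b@B5, c@B5, d@B1, d@B2, f@B4}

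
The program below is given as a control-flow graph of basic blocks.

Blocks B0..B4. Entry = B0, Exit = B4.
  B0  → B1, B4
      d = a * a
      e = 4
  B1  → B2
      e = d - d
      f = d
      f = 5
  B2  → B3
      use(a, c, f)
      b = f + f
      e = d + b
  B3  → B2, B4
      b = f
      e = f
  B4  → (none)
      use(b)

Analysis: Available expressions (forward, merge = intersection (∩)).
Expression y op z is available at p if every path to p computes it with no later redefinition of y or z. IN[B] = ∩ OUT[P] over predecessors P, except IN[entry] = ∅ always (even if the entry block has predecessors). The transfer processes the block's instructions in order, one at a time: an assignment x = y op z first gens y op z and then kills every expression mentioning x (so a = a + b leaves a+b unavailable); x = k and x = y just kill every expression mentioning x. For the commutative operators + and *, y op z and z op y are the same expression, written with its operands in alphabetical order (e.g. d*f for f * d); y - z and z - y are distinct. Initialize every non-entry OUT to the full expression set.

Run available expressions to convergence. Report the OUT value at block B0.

Converged values:
  B0:  IN={}  OUT={a*a}
  B1:  IN={a*a}  OUT={a*a, d-d}
  B2:  IN={a*a, d-d}  OUT={a*a, b+d, d-d, f+f}
  B3:  IN={a*a, b+d, d-d, f+f}  OUT={a*a, d-d, f+f}
  B4:  IN={a*a}  OUT={a*a}

B0 is the boundary node: IN[B0] = {}
Applying B0's transfer function to that IN value gives OUT[B0] (row B0 above).

Answer: {a*a}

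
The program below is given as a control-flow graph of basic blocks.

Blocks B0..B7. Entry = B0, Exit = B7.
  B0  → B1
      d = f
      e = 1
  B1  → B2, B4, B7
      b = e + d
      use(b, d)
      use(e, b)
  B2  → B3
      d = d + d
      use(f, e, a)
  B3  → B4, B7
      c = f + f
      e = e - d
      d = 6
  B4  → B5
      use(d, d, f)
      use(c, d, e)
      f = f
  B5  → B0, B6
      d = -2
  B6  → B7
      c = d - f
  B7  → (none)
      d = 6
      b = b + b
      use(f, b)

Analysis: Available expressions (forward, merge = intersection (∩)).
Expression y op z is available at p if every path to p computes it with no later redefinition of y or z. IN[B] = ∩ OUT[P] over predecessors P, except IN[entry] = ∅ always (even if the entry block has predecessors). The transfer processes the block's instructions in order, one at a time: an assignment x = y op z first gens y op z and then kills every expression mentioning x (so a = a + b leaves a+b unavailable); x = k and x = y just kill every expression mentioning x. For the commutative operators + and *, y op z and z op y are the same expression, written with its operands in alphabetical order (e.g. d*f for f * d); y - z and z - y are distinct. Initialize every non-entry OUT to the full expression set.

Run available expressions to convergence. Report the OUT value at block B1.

Fixpoint table:
  B0: | IN={} | OUT={}
  B1: | IN={} | OUT={d+e}
  B2: | IN={d+e} | OUT={}
  B3: | IN={} | OUT={f+f}
  B4: | IN={} | OUT={}
  B5: | IN={} | OUT={}
  B6: | IN={} | OUT={d-f}
  B7: | IN={} | OUT={}

Merge at B1: IN[B1] = OUT[B0] = {}
Applying B1's transfer function to that IN value gives OUT[B1] (row B1 above).

Answer: {d+e}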